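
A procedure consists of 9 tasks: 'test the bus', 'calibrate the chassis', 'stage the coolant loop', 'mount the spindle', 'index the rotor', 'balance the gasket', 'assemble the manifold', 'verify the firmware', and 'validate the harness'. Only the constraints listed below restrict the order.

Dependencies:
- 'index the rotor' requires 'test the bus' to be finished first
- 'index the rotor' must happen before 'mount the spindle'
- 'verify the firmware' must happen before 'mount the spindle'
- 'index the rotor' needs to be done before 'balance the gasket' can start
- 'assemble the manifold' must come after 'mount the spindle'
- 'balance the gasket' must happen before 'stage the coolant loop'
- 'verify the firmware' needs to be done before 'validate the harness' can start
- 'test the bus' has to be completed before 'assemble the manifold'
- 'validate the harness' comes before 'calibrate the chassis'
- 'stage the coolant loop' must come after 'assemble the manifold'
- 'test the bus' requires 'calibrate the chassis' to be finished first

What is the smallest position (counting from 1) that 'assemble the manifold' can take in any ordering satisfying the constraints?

Every task that must precede 'assemble the manifold' has to come before it. Tracing all chains that end at 'assemble the manifold', those tasks are: 'test the bus', 'calibrate the chassis', 'mount the spindle', 'index the rotor', 'verify the firmware', 'validate the harness' — 6 in total.
So at minimum 6 tasks come before 'assemble the manifold', putting 'assemble the manifold' no earlier than position 7. That position is achievable by scheduling exactly those predecessors first.

7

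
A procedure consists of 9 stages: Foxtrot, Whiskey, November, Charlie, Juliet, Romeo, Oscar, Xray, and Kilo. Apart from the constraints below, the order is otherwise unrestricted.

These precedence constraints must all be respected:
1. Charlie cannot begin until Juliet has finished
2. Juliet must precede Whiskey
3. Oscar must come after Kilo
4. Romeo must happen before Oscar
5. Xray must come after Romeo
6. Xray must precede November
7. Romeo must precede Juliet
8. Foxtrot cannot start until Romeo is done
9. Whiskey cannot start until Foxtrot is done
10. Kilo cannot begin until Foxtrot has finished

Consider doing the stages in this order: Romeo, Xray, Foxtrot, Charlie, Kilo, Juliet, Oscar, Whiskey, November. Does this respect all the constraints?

The sequence places Charlie ahead of Juliet.
That contradicts the constraint that Juliet must precede Charlie.

No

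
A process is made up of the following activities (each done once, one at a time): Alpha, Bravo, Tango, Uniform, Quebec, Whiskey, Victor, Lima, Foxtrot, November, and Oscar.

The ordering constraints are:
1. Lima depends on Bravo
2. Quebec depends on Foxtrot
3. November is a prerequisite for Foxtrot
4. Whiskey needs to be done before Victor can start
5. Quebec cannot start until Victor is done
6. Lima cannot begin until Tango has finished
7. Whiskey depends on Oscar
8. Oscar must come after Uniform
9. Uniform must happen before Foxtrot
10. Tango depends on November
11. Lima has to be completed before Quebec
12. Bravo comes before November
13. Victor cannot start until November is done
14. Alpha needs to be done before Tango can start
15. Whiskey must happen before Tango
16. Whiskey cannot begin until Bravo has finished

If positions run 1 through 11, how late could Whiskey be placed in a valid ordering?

7

Following every chain forward from Whiskey, the activities that must come later are Tango, Quebec, Victor, Lima — 4 of them.
So at least 4 activities follow Whiskey, putting Whiskey no later than position 7. That position is achievable by scheduling everything else first.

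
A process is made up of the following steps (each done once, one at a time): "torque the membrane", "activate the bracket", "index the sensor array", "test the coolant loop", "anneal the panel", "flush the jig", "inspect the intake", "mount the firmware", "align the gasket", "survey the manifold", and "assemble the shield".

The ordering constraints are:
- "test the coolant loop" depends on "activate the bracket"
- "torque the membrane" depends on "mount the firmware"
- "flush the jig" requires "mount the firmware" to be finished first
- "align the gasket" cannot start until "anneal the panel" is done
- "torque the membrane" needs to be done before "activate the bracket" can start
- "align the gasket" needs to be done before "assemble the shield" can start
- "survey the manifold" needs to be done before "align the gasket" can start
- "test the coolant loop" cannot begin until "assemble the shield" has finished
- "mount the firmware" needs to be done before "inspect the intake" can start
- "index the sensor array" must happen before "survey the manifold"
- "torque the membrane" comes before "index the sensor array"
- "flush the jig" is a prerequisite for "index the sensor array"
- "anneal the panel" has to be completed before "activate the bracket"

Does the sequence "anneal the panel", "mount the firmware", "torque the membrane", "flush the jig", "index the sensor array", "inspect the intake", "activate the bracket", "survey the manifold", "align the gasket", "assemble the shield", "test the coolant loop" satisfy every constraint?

Yes

Every stated constraint is respected: "anneal the panel" sits at position 1, ahead of "align the gasket" at position 9, and each of the other listed pairs likewise has the predecessor earlier in the sequence.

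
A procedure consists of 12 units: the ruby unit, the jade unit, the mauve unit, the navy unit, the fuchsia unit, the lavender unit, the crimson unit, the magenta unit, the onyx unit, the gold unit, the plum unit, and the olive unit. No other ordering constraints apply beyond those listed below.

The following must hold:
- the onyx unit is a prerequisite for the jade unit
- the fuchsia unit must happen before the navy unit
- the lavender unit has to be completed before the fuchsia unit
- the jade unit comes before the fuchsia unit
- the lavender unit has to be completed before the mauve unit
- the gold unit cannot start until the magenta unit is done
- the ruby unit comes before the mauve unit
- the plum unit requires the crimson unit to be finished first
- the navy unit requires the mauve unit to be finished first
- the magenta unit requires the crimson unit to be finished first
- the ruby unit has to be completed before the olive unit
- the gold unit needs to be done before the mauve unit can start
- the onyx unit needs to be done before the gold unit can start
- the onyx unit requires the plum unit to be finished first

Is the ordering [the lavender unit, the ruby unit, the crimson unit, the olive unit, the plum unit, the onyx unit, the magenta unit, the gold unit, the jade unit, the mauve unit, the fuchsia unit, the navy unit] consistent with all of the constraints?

Going through the constraints one by one, each required predecessor appears earlier in the sequence than its dependent — e.g. the lavender unit (position 1) is before the fuchsia unit (position 11), as required.

Yes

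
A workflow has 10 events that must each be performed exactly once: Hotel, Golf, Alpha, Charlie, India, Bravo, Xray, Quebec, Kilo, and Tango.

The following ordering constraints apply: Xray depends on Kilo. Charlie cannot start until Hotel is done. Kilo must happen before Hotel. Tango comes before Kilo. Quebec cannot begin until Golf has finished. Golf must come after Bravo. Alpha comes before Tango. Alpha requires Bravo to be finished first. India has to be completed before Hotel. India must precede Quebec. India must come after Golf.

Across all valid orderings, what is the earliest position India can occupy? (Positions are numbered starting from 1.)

3

The events that are forced before India, directly or transitively, are Golf, Bravo. That's 2 events.
With 2 mandatory predecessors, the earliest India can sit is position 2+1 = 3, and placing just those 2 first achieves it.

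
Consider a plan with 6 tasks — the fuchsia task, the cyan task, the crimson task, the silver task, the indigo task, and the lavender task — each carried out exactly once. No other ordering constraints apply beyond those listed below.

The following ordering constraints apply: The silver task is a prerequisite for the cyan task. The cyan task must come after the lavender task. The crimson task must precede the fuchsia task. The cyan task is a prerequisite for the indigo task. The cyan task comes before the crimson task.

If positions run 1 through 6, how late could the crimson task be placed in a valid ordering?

5

Following the constraints forward from the crimson task, its only required successor is the fuchsia task.
With 1 mandatory successor out of 6 tasks total, the latest slot for the crimson task is 6−1 = 5, and it's reachable by doing all non-successors before the crimson task.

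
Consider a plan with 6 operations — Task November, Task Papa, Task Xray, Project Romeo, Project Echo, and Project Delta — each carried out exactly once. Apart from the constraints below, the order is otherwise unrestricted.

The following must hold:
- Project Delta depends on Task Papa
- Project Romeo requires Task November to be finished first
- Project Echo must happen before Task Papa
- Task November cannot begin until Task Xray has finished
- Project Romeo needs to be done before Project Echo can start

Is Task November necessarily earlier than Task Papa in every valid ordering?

Yes

Following the dependencies: Task November → Project Romeo → Project Echo → Task Papa.
So Task November must precede Task Papa in any valid ordering.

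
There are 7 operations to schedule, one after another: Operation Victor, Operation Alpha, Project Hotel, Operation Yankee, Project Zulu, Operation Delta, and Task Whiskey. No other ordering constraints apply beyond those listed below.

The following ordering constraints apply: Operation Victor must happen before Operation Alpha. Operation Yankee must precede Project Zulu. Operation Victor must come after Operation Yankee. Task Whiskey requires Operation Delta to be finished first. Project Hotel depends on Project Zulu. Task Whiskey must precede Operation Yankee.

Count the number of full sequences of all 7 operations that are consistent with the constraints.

Only Operation Delta has no prerequisites, so it must go first.
Systematically extending each partial ordering one operation at a time and counting, there are 6 complete orderings.

6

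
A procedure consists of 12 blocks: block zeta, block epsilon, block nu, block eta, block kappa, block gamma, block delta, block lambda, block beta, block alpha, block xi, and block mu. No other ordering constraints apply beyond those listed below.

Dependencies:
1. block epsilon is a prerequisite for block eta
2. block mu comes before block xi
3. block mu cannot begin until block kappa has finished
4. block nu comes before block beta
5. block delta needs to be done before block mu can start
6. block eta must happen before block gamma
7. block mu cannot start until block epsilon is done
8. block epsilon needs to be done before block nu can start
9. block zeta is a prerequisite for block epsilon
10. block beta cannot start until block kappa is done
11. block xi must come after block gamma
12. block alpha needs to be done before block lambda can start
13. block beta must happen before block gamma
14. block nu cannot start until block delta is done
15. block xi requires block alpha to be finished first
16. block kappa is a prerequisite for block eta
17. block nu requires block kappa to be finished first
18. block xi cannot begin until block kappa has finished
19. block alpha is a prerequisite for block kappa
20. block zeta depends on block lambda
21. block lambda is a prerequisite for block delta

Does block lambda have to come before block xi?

There is a constraint chain block lambda → block delta → block mu → block xi.
Hence block lambda necessarily comes before block xi.

Yes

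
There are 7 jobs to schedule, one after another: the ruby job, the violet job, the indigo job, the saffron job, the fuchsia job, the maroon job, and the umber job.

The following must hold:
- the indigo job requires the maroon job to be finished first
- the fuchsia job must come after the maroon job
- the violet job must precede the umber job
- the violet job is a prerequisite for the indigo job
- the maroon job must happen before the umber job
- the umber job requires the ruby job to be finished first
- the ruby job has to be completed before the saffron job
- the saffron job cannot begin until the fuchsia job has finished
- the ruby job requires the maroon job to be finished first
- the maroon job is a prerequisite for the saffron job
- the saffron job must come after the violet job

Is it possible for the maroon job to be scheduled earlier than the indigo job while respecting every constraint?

Yes

Every valid ordering already has the maroon job before the indigo job (the constraints require it), so in particular at least one does.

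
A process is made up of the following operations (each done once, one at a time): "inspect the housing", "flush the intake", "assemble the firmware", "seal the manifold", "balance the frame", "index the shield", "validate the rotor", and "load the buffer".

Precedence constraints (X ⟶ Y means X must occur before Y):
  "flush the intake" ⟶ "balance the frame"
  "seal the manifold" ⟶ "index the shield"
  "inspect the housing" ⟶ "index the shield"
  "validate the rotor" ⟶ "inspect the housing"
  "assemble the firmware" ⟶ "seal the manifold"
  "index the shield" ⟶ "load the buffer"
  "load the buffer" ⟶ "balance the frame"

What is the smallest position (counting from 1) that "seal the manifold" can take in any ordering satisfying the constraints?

Working backwards through the constraints from "seal the manifold", its only required predecessor is "assemble the firmware".
So at minimum 1 operation comes before "seal the manifold", putting "seal the manifold" no earlier than position 2. That position is achievable by scheduling exactly that predecessor first.

2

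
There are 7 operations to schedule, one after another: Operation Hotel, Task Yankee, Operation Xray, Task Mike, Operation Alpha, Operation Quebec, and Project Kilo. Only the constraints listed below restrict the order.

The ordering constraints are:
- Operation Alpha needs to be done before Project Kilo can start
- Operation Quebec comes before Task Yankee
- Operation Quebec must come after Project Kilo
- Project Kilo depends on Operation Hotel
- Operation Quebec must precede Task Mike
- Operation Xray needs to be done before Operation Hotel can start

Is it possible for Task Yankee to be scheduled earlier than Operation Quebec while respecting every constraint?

There is a dependency chain Operation Quebec → Task Yankee, so Task Yankee always comes after Operation Quebec.
So no valid ordering can have Task Yankee before Operation Quebec.

No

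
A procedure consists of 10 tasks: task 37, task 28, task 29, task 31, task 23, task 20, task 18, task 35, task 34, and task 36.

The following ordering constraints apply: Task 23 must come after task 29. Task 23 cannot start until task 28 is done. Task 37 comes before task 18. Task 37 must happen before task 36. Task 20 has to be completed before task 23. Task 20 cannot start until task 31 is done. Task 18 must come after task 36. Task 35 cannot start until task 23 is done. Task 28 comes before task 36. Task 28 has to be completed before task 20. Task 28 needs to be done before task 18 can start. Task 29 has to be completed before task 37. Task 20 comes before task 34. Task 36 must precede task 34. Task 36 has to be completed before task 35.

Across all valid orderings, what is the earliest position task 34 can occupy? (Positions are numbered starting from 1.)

7

Every task that must precede task 34 has to come before it. Tracing all chains that end at task 34, those tasks are: task 37, task 28, task 29, task 31, task 20, task 36 — 6 in total.
So at minimum 6 tasks come before task 34, putting task 34 no earlier than position 7. That position is achievable by scheduling exactly those predecessors first.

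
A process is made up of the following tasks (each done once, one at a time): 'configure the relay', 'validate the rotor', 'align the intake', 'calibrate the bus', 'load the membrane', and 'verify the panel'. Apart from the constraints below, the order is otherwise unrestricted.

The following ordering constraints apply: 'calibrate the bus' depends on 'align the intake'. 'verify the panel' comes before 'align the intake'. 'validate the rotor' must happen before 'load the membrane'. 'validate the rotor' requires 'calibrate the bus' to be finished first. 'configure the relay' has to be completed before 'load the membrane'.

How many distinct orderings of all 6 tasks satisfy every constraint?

5

2 tasks have no prerequisites ('configure the relay', 'verify the panel'), so any of them could come first.
Counting all ways to extend the partial order to a total order gives 5.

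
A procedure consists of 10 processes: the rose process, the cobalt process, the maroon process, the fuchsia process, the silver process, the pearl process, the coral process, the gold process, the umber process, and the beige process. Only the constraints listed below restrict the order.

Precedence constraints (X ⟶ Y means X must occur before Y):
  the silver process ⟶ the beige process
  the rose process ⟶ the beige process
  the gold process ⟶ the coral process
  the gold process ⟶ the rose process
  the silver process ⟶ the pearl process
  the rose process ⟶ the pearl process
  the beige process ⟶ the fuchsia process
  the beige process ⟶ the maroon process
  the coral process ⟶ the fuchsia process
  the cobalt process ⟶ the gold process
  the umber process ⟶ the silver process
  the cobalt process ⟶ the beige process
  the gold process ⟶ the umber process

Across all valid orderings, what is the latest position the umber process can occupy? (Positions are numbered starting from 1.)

5

Every process that must follow the umber process has to come after it. Tracing all chains starting from the umber process, those processes are: the maroon process, the fuchsia process, the silver process, the pearl process, the beige process — 5 in total.
So at least 5 processes follow the umber process, putting the umber process no later than position 5. That position is achievable by scheduling everything else first.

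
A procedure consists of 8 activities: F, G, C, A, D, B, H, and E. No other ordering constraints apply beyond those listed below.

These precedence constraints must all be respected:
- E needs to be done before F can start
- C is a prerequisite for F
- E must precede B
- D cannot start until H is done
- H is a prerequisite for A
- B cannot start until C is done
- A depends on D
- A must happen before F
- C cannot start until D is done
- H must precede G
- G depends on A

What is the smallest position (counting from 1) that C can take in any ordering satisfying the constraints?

3

Every activity that must precede C has to come before it. Tracing all chains that end at C, those activities are: D, H — 2 in total.
With 2 mandatory predecessors, the earliest C can sit is position 2+1 = 3, and placing just those 2 first achieves it.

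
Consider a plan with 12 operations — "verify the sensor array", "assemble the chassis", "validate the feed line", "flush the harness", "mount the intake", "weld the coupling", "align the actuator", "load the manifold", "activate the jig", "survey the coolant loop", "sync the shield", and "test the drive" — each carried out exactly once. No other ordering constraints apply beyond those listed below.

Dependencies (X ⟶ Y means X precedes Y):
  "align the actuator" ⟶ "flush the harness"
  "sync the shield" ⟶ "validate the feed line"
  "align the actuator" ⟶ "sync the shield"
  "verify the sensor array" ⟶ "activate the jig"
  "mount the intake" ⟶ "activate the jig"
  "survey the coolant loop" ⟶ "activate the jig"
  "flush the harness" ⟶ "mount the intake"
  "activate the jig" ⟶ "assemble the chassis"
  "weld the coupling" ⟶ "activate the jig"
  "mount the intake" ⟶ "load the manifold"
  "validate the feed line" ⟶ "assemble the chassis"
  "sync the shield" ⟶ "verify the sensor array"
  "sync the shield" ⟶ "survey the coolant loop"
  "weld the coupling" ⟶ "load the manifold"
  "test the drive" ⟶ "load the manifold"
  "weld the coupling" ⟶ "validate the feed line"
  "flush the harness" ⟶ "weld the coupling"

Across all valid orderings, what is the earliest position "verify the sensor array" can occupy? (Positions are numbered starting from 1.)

Every operation that must precede "verify the sensor array" has to come before it. Tracing all chains that end at "verify the sensor array", those operations are: "align the actuator", "sync the shield" — 2 in total.
So at minimum 2 operations come before "verify the sensor array", putting "verify the sensor array" no earlier than position 3. That position is achievable by scheduling exactly those predecessors first.

3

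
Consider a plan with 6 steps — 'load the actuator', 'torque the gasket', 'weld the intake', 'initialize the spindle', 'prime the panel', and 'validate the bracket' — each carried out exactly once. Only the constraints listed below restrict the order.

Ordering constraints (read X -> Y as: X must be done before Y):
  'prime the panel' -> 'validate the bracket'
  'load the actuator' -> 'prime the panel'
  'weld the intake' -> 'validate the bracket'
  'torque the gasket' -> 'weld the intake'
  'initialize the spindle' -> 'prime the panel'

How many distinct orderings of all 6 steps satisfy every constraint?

20

The steps with no prerequisites are 'load the actuator', 'torque the gasket', 'initialize the spindle'; any of them can be placed first.
Systematically extending each partial ordering one step at a time and counting, there are 20 complete orderings.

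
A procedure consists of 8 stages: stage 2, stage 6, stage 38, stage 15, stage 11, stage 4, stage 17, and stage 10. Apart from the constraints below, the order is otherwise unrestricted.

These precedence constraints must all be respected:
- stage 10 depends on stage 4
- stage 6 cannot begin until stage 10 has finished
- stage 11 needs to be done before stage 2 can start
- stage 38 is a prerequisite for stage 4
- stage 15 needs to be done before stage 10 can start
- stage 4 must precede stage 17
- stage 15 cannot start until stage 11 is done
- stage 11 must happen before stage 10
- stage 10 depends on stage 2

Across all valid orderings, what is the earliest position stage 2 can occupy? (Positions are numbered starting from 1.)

Working backwards through the constraints from stage 2, its only required predecessor is stage 11.
So at minimum 1 stage comes before stage 2, putting stage 2 no earlier than position 2. That position is achievable by scheduling exactly that predecessor first.

2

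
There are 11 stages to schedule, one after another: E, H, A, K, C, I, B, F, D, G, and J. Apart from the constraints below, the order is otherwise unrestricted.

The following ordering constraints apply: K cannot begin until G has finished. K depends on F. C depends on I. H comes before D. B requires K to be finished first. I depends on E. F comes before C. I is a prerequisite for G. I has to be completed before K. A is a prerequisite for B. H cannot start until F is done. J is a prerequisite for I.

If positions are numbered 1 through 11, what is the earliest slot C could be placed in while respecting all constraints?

5

The stages that are forced before C, directly or transitively, are E, I, F, J. That's 4 stages.
With 4 mandatory predecessors, the earliest C can sit is position 4+1 = 5, and placing just those 4 first achieves it.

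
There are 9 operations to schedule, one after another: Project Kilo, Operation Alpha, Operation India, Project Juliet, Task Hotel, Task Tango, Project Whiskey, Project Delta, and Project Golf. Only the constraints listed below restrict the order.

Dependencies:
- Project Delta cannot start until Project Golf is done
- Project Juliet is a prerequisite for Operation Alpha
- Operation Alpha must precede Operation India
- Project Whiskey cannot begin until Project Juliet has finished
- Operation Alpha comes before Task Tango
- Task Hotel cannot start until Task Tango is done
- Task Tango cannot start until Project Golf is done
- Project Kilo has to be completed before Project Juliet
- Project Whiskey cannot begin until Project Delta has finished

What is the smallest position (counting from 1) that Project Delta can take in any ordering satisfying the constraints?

Working backwards through the constraints from Project Delta, its only required predecessor is Project Golf.
So at minimum 1 operation comes before Project Delta, putting Project Delta no earlier than position 2. That position is achievable by scheduling exactly that predecessor first.

2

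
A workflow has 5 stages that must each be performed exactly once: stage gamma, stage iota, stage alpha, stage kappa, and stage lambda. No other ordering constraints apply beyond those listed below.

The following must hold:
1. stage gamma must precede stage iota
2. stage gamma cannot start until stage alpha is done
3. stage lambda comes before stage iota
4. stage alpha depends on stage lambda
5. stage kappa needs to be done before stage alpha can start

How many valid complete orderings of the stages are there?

2

2 stages have no prerequisites (stage kappa, stage lambda), so any of them could come first.
Systematically extending each partial ordering one stage at a time and counting, there are 2 complete orderings.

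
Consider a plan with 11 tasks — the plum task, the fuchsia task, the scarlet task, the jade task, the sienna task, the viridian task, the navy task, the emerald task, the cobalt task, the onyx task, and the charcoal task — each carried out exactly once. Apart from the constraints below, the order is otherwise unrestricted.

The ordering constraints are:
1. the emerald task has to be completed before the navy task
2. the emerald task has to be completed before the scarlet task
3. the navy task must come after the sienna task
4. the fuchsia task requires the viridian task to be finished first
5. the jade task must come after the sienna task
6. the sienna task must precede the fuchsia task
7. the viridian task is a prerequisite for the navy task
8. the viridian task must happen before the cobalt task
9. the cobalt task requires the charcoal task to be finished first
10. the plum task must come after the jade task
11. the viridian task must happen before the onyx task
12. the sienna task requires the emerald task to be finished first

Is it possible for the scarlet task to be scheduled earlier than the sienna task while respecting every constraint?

Nothing in the constraints forces the sienna task before the scarlet task — there is no chain from the sienna task to the scarlet task.
That means at least one valid schedule has the scarlet task before the sienna task.

Yes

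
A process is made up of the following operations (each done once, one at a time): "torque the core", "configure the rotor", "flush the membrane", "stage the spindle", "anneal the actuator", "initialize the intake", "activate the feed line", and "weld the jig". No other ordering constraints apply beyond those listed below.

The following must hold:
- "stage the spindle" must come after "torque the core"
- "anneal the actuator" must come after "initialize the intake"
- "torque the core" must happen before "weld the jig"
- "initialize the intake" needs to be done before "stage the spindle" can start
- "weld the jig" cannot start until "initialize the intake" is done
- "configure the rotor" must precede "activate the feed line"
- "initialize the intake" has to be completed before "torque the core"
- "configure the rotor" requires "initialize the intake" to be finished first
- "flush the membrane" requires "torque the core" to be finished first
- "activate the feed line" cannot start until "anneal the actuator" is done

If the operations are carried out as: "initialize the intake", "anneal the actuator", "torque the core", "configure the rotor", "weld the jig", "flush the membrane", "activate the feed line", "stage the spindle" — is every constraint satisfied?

Yes

Every stated constraint is respected: "initialize the intake" sits at position 1, ahead of "stage the spindle" at position 8, and each of the other listed pairs likewise has the predecessor earlier in the sequence.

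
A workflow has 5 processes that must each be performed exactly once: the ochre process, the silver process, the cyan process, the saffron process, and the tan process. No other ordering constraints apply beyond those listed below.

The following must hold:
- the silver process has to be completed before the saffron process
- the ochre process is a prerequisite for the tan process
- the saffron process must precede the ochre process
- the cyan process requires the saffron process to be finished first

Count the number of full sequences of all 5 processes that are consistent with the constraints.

3

Only the silver process has no prerequisites, so it must go first.
Counting all ways to extend the partial order to a total order gives 3.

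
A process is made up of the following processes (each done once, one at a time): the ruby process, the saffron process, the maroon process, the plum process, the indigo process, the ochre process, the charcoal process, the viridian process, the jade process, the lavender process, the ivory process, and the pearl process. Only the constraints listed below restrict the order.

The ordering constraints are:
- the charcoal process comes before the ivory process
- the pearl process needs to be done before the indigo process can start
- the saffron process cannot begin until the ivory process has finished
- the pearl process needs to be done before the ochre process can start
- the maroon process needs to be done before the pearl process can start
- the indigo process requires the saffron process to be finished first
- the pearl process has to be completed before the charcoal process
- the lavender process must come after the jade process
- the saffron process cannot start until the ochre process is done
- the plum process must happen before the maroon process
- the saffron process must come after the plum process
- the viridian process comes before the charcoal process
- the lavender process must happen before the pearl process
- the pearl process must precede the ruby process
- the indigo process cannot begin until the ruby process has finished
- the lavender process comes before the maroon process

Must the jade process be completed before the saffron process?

Yes

Following the dependencies: the jade process → the lavender process → the pearl process → the ochre process → the saffron process.
So the jade process must precede the saffron process in any valid ordering.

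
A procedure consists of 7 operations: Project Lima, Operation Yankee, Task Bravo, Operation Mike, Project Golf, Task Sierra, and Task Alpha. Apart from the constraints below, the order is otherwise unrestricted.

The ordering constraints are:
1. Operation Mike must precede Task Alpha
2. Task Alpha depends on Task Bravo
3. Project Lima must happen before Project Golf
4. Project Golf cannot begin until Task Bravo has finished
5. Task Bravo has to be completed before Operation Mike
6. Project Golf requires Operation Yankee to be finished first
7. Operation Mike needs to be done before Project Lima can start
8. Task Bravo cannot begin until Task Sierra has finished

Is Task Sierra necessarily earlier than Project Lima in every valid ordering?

Yes

Following the dependencies: Task Sierra → Task Bravo → Operation Mike → Project Lima.
That forces Task Sierra before Project Lima in every valid schedule.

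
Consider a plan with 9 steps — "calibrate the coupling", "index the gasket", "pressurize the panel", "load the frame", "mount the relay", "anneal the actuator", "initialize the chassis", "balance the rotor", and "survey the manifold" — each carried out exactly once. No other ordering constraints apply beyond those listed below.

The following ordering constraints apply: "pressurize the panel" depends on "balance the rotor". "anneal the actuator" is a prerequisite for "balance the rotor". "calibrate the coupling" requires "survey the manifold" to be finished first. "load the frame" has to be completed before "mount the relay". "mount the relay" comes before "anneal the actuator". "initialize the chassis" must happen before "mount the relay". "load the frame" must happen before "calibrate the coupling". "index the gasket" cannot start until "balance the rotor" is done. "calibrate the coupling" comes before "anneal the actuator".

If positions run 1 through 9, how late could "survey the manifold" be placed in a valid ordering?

4

Following every chain forward from "survey the manifold", the steps that must come later are "calibrate the coupling", "index the gasket", "pressurize the panel", "anneal the actuator", "balance the rotor" — 5 of them.
So at least 5 steps follow "survey the manifold", putting "survey the manifold" no later than position 4. That position is achievable by scheduling everything else first.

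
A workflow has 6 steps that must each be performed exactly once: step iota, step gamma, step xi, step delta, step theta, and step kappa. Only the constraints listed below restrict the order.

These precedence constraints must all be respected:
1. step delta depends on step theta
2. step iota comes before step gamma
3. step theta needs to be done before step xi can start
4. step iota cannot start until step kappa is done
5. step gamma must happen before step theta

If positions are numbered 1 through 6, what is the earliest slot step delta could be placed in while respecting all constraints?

5

The steps that are forced before step delta, directly or transitively, are step iota, step gamma, step theta, step kappa. That's 4 steps.
With 4 mandatory predecessors, the earliest step delta can sit is position 4+1 = 5, and placing just those 4 first achieves it.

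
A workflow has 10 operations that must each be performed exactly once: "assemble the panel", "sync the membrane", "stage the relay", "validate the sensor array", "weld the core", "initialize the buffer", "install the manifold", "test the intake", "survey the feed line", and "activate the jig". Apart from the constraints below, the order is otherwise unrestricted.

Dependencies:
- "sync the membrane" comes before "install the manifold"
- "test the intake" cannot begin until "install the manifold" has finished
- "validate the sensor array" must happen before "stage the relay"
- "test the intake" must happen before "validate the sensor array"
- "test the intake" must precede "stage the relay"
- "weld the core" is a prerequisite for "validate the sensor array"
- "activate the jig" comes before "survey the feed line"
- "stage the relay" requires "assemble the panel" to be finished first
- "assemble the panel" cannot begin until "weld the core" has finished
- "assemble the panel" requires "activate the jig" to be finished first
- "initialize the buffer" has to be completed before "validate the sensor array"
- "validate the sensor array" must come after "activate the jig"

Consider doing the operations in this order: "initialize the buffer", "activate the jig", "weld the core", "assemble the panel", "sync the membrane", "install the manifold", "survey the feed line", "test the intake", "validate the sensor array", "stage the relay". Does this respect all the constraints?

Yes

Every stated constraint is respected: "initialize the buffer" sits at position 1, ahead of "validate the sensor array" at position 9, and each of the other listed pairs likewise has the predecessor earlier in the sequence.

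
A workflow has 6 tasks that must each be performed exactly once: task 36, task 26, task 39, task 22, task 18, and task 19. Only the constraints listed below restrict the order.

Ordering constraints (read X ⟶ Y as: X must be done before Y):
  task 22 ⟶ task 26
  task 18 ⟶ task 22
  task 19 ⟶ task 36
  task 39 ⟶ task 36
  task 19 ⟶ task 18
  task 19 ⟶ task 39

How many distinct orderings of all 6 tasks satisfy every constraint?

10

Task 19 is the only task with nothing required before it, so every ordering starts there.
Enumerating by repeatedly choosing an available task (one whose prerequisites are all placed) gives 10 distinct complete orderings.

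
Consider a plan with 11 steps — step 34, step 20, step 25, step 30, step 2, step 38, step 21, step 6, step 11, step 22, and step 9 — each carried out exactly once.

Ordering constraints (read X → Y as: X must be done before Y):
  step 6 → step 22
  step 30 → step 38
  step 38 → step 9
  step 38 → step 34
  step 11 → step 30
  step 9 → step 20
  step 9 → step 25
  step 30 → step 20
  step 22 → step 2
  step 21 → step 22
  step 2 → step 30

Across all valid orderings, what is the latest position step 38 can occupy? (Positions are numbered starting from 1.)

Every step that must follow step 38 has to come after it. Tracing all chains starting from step 38, those steps are: step 34, step 20, step 25, step 9 — 4 in total.
With 4 mandatory successors out of 11 steps total, the latest slot for step 38 is 11−4 = 7, and it's reachable by doing all non-successors before step 38.

7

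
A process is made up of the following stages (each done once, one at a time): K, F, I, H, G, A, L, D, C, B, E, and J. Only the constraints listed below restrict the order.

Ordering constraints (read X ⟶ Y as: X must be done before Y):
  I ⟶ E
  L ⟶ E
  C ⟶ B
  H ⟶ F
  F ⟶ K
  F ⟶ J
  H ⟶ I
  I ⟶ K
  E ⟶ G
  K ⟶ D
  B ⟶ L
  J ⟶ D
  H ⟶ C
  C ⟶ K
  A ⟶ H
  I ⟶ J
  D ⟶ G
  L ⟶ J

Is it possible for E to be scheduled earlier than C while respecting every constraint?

No

The constraints give a chain C → B → L → E, which forces C before E.
So no valid ordering can have E before C.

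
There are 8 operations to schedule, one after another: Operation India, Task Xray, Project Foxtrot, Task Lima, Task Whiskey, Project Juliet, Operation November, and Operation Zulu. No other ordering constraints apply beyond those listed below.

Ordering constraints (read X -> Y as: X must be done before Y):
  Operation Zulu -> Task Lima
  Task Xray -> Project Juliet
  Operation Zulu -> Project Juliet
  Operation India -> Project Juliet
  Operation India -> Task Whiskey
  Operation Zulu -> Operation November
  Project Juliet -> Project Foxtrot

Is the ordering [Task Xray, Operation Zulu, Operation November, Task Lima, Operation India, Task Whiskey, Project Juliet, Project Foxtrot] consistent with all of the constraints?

Yes

Checking each listed constraint against this order: for instance, Task Xray is in position 1 and Project Juliet in position 7, so that constraint holds — and the remaining constraints check out the same way.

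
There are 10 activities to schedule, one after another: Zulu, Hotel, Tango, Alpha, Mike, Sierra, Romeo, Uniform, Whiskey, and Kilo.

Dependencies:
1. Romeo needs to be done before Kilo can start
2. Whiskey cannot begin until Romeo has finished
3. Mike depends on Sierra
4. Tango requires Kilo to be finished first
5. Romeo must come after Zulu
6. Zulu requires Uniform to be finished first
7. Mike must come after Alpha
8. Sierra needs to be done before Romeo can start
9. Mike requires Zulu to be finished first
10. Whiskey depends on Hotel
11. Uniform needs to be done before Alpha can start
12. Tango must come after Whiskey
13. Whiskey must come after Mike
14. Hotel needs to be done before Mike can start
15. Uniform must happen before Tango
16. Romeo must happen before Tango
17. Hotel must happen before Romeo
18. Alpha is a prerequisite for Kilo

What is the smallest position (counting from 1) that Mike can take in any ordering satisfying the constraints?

6

The activities that are forced before Mike, directly or transitively, are Zulu, Hotel, Alpha, Sierra, Uniform. That's 5 activities.
With 5 mandatory predecessors, the earliest Mike can sit is position 5+1 = 6, and placing just those 5 first achieves it.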